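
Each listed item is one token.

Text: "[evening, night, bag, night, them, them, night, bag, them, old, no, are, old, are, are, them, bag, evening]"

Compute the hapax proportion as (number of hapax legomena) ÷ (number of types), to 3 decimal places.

Frequencies: them:4, night:3, bag:3, are:3, evening:2, old:2, no:1
Hapax count = 1; type count = 7.
Ratio = 1 / 7 = 0.143

0.143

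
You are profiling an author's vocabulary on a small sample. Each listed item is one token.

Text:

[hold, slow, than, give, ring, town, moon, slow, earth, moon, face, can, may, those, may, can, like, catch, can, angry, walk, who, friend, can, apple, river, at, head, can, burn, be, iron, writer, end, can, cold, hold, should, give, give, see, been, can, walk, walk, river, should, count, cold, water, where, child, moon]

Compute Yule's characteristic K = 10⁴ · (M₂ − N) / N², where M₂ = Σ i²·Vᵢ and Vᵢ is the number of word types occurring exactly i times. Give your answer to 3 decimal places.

256.319

Frequencies: can:7, give:3, moon:3, walk:3, hold:2, slow:2, may:2, river:2, cold:2, should:2, than:1, ring:1, town:1, earth:1, face:1, those:1, like:1, catch:1, angry:1, who:1, … (15 more, each freq 1)
N = 53. Frequency spectrum: V_1=25, V_2=6, V_3=3, V_7=1
M₂ = 1²·25 + 2²·6 + 3²·3 + 7²·1 = 125
K = 10000 × (125 − 53) / 53² = 256.319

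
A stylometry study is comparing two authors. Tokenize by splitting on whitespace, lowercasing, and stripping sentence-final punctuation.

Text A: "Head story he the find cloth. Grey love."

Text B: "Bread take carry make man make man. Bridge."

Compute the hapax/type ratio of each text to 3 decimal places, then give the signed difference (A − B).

A: hapax=8, V=8, ratio=1.000
B: hapax=4, V=6, ratio=0.667
Difference = 1.000 − 0.667 = 0.333

0.333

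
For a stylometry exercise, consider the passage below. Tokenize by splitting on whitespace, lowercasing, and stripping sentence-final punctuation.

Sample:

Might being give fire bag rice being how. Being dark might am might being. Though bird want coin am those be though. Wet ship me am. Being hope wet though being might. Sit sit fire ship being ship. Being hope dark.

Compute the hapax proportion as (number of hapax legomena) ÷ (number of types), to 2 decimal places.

Frequencies: being:8, might:4, am:3, though:3, ship:3, fire:2, dark:2, wet:2, hope:2, sit:2, give:1, bag:1, rice:1, how:1, bird:1, want:1, coin:1, those:1, be:1, me:1
Hapax count = 10; type count = 20.
Ratio = 10 / 20 = 0.50

0.50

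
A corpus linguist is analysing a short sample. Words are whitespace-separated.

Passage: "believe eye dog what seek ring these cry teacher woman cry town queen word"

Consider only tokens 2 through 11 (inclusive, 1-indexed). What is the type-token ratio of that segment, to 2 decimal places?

Segment tokens 2–11: eye, dog, what, seek, ring, these, cry, teacher, woman, cry
Segment N = 10, segment V = 9.
TTR = 9 / 10 = 0.90

0.90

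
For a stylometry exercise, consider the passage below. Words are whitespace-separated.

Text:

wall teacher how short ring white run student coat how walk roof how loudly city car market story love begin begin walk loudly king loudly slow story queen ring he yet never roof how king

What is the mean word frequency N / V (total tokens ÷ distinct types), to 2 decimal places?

N = 35 tokens, V = 24 types.
Mean frequency = N / V = 35 / 24 = 1.46

1.46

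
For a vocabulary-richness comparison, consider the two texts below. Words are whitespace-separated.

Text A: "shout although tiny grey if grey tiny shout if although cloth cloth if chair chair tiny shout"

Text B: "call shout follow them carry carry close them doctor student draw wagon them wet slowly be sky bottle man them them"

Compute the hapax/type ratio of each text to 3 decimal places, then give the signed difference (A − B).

-0.875

A: hapax=0, V=7, ratio=0.000
B: hapax=14, V=16, ratio=0.875
Difference = 0.000 − 0.875 = -0.875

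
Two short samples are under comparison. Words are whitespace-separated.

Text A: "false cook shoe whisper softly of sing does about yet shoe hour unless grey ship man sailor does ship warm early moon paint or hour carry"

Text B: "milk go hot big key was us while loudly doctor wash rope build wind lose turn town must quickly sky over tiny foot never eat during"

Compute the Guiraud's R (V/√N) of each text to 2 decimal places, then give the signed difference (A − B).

A: V=22, N=26, R=4.31
B: V=26, N=26, R=5.10
Difference = 4.31 − 5.10 = -0.79

-0.79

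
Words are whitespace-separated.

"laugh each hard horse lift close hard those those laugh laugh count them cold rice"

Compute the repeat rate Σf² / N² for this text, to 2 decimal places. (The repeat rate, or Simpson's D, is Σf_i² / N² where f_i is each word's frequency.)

Frequencies: laugh:3, hard:2, those:2, each:1, horse:1, lift:1, close:1, count:1, them:1, cold:1, rice:1
Σf² = 25; N² = 225
Repeat rate = 25 / 225 = 0.11

0.11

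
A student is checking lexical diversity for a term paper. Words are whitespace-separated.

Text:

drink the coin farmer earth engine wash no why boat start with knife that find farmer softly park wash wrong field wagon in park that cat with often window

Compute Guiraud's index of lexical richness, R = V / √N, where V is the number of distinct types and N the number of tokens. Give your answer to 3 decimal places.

4.457

N = 29, V = 24.
√N = 5.385165
R = 24 / 5.385165 = 4.457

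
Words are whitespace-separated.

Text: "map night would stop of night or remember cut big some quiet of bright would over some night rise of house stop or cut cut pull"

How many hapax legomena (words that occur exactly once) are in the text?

9

Frequencies: night:3, of:3, cut:3, would:2, stop:2, or:2, some:2, map:1, remember:1, big:1, quiet:1, bright:1, over:1, rise:1, house:1, pull:1
Hapax (freq=1): big, bright, house, map, over, pull, quiet, remember, rise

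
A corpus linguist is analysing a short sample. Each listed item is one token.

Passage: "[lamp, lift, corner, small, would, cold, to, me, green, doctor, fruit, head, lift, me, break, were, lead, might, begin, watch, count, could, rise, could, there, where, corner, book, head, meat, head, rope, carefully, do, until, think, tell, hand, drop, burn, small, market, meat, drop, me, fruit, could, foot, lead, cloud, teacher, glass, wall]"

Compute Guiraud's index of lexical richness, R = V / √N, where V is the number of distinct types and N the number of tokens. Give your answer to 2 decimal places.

N = 53, V = 40.
√N = 7.280110
R = 40 / 7.280110 = 5.49

5.49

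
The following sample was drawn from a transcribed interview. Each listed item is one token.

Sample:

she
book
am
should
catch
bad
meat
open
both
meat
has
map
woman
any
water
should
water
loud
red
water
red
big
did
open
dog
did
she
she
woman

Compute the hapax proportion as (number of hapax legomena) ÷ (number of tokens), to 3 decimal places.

0.379

Frequencies: she:3, water:3, should:2, meat:2, open:2, woman:2, red:2, did:2, book:1, am:1, catch:1, bad:1, both:1, has:1, map:1, any:1, loud:1, big:1, dog:1
Hapax count = 11; token count = 29.
Ratio = 11 / 29 = 0.379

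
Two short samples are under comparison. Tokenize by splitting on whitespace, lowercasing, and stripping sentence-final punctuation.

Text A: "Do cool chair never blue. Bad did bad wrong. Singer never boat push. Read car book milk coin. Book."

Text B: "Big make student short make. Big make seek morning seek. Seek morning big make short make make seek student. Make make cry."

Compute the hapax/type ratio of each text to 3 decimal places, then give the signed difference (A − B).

0.670

A: hapax=13, V=16, ratio=0.813
B: hapax=1, V=7, ratio=0.143
Difference = 0.813 − 0.143 = 0.670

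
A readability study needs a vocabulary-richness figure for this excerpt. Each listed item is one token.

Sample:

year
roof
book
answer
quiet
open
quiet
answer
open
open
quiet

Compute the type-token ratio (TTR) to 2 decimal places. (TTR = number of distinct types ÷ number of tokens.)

0.55

N = 11 tokens, V = 6 types.
TTR = V / N = 6 / 11 = 0.55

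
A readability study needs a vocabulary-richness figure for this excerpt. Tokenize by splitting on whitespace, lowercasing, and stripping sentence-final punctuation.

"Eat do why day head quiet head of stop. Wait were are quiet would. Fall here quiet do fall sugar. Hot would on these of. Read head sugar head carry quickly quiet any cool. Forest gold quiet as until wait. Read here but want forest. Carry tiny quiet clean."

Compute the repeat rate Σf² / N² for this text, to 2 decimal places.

0.05

Frequencies: quiet:6, head:4, do:2, of:2, wait:2, would:2, fall:2, here:2, sugar:2, read:2, carry:2, forest:2, eat:1, why:1, day:1, stop:1, were:1, are:1, hot:1, on:1, … (11 more, each freq 1)
Σf² = 111; N² = 2401
Repeat rate = 111 / 2401 = 0.05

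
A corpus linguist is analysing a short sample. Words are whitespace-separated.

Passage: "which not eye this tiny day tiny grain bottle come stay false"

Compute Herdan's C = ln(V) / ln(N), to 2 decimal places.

N = 12, V = 11.
ln(V) = 2.397895, ln(N) = 2.484907
C = 2.397895 / 2.484907 = 0.96

0.96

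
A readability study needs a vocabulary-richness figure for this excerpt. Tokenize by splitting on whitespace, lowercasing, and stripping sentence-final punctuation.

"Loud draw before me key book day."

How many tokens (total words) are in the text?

Tokens: loud, draw, before, me, key, book, day
N = 7

7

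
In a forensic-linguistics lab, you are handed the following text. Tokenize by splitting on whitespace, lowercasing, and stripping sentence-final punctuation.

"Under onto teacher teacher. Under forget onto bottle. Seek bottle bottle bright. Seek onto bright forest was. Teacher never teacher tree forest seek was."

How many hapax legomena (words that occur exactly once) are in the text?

3

Frequencies: teacher:4, onto:3, bottle:3, seek:3, under:2, bright:2, forest:2, was:2, forget:1, never:1, tree:1
Hapax (freq=1): forget, never, tree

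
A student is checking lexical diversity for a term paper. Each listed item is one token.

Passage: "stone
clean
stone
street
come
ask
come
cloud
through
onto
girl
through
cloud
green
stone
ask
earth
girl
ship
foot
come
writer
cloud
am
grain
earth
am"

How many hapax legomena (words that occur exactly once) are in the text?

Frequencies: stone:3, come:3, cloud:3, ask:2, through:2, girl:2, earth:2, am:2, clean:1, street:1, onto:1, green:1, ship:1, foot:1, writer:1, grain:1
Hapax (freq=1): clean, foot, grain, green, onto, ship, street, writer

8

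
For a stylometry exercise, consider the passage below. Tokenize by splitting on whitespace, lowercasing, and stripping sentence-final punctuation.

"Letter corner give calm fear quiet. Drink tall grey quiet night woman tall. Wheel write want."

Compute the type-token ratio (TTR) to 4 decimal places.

N = 16 tokens, V = 14 types.
TTR = V / N = 14 / 16 = 0.8750

0.8750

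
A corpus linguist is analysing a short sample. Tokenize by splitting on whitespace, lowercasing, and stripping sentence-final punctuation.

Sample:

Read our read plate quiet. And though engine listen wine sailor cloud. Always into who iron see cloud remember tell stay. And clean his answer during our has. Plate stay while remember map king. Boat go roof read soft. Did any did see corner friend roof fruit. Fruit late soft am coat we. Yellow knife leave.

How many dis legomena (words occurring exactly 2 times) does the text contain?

11

Frequencies: read:3, our:2, plate:2, and:2, cloud:2, see:2, remember:2, stay:2, roof:2, soft:2, did:2, fruit:2, quiet:1, though:1, engine:1, listen:1, wine:1, sailor:1, always:1, into:1, … (23 more, each freq 1)
Words with frequency 2: and, cloud, did, fruit, our, plate, remember, roof, see, soft, stay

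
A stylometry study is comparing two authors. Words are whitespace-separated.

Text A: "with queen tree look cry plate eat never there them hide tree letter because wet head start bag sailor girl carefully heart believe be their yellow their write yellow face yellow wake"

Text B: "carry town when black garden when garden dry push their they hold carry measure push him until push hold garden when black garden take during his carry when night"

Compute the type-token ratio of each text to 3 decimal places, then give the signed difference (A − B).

TTR(A) = 28/32 = 0.875
TTR(B) = 17/29 = 0.586
Difference = 0.875 − 0.586 = 0.289

0.289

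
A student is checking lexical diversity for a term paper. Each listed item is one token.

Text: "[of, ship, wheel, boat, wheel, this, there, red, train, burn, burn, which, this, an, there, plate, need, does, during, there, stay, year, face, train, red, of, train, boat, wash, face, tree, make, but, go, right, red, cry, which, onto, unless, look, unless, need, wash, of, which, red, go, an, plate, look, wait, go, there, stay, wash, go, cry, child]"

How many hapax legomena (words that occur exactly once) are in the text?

11

Frequencies: there:4, red:4, go:4, of:3, train:3, which:3, wash:3, wheel:2, boat:2, this:2, burn:2, an:2, plate:2, need:2, stay:2, face:2, cry:2, unless:2, look:2, ship:1, … (10 more, each freq 1)
Hapax (freq=1): but, child, does, during, make, onto, right, ship, tree, wait, year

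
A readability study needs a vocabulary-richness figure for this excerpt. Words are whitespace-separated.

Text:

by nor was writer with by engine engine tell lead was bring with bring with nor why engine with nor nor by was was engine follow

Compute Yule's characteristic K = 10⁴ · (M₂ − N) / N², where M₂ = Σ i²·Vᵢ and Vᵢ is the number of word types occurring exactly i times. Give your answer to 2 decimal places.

Frequencies: nor:4, was:4, with:4, engine:4, by:3, bring:2, writer:1, tell:1, lead:1, why:1, follow:1
N = 26. Frequency spectrum: V_1=5, V_2=1, V_3=1, V_4=4
M₂ = 1²·5 + 2²·1 + 3²·1 + 4²·4 = 82
K = 10000 × (82 − 26) / 26² = 828.40

828.40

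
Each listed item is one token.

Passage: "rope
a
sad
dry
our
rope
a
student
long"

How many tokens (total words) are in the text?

Tokens: rope, a, sad, dry, our, rope, a, student, long
N = 9

9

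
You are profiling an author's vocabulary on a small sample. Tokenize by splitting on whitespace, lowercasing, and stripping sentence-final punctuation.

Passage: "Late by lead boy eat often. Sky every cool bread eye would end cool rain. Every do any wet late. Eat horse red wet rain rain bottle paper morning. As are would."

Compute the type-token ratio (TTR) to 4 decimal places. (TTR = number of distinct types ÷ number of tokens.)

N = 32 tokens, V = 24 types.
TTR = V / N = 24 / 32 = 0.7500

0.7500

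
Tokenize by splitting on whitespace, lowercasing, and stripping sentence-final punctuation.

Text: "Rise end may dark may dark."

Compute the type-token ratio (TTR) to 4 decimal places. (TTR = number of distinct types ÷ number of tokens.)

N = 6 tokens, V = 4 types.
TTR = V / N = 4 / 6 = 0.6667

0.6667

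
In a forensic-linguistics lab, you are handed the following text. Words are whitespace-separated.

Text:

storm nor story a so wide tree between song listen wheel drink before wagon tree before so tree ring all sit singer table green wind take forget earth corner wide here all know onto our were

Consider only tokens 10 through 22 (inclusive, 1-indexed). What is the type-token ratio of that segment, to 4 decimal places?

Segment tokens 10–22: listen, wheel, drink, before, wagon, tree, before, so, tree, ring, all, sit, singer
Segment N = 13, segment V = 11.
TTR = 11 / 13 = 0.8462

0.8462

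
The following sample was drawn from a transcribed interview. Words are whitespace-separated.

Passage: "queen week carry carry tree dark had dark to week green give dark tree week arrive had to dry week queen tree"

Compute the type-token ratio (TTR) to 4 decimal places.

0.5000

N = 22 tokens, V = 11 types.
TTR = V / N = 11 / 22 = 0.5000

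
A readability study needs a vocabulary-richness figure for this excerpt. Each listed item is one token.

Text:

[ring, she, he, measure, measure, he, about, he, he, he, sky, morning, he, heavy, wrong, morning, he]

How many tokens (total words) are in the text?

Tokens: ring, she, he, measure, measure, he, about, he, he, he, sky, morning, he, heavy, wrong, morning, he
N = 17

17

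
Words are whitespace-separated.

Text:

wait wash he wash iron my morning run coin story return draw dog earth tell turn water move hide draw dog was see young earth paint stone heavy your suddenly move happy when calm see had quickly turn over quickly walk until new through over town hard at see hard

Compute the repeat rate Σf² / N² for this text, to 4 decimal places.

0.0296

Frequencies: see:3, wash:2, draw:2, dog:2, earth:2, turn:2, move:2, quickly:2, over:2, hard:2, wait:1, he:1, iron:1, my:1, morning:1, run:1, coin:1, story:1, return:1, tell:1, … (19 more, each freq 1)
Σf² = 74; N² = 2500
Repeat rate = 74 / 2500 = 0.0296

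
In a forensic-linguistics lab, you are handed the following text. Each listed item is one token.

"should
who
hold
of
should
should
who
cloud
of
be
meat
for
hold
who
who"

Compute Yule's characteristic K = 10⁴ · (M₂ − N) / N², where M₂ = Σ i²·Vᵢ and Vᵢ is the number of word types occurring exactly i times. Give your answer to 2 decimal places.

977.78

Frequencies: who:4, should:3, hold:2, of:2, cloud:1, be:1, meat:1, for:1
N = 15. Frequency spectrum: V_1=4, V_2=2, V_3=1, V_4=1
M₂ = 1²·4 + 2²·2 + 3²·1 + 4²·1 = 37
K = 10000 × (37 − 15) / 15² = 977.78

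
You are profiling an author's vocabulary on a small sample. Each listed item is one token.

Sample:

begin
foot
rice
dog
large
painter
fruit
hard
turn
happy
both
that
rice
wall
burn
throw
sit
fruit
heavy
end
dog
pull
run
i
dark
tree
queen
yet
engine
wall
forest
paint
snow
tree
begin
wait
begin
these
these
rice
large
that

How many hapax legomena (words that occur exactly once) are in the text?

22

Frequencies: begin:3, rice:3, dog:2, large:2, fruit:2, that:2, wall:2, tree:2, these:2, foot:1, painter:1, hard:1, turn:1, happy:1, both:1, burn:1, throw:1, sit:1, heavy:1, end:1, … (11 more, each freq 1)
Hapax (freq=1): both, burn, dark, end, engine, foot, forest, happy, hard, heavy, i, paint, painter, pull, queen, run, sit, snow, throw, turn, wait, yet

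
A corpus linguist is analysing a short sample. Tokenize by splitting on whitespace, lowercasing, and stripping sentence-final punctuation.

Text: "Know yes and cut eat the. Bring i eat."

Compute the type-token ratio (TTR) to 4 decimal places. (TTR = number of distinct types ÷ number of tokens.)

0.8889

N = 9 tokens, V = 8 types.
TTR = V / N = 8 / 9 = 0.8889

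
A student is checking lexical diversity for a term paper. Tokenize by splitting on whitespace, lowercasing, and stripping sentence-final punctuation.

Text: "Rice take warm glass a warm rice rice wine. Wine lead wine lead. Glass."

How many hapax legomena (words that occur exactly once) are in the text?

Frequencies: rice:3, wine:3, warm:2, glass:2, lead:2, take:1, a:1
Hapax (freq=1): a, take

2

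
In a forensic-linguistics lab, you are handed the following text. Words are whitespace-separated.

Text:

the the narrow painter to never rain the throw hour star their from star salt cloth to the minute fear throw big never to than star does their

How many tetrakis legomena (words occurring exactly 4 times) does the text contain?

Frequencies: the:4, to:3, star:3, never:2, throw:2, their:2, narrow:1, painter:1, rain:1, hour:1, from:1, salt:1, cloth:1, minute:1, fear:1, big:1, than:1, does:1
Words with frequency 4: the

1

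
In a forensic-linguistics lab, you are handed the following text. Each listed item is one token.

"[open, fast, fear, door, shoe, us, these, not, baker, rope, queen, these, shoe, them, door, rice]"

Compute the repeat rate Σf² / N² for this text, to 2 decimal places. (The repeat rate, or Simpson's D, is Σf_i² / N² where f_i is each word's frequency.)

0.09

Frequencies: door:2, shoe:2, these:2, open:1, fast:1, fear:1, us:1, not:1, baker:1, rope:1, queen:1, them:1, rice:1
Σf² = 22; N² = 256
Repeat rate = 22 / 256 = 0.09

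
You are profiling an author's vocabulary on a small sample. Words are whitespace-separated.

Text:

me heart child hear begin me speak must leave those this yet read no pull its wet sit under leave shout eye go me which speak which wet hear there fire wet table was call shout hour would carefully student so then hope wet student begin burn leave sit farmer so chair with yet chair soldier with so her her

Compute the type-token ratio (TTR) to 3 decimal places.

N = 60 tokens, V = 40 types.
TTR = V / N = 40 / 60 = 0.667

0.667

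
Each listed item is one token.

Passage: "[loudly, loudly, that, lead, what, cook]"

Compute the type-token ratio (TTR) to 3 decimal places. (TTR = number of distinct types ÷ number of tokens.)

N = 6 tokens, V = 5 types.
TTR = V / N = 5 / 6 = 0.833

0.833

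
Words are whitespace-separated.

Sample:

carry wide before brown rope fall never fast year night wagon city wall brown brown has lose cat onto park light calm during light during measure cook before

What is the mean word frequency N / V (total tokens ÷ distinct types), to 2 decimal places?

1.22

N = 28 tokens, V = 23 types.
Mean frequency = N / V = 28 / 23 = 1.22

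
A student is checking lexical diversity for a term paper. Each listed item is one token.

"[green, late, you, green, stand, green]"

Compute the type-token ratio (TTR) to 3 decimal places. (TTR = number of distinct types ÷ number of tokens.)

N = 6 tokens, V = 4 types.
TTR = V / N = 4 / 6 = 0.667

0.667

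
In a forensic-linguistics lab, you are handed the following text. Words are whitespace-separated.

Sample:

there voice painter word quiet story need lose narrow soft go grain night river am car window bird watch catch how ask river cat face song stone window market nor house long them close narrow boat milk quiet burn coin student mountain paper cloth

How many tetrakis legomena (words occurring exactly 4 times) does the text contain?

Frequencies: quiet:2, narrow:2, river:2, window:2, there:1, voice:1, painter:1, word:1, story:1, need:1, lose:1, soft:1, go:1, grain:1, night:1, am:1, car:1, bird:1, watch:1, catch:1, … (20 more, each freq 1)
Words with frequency 4: (none)

0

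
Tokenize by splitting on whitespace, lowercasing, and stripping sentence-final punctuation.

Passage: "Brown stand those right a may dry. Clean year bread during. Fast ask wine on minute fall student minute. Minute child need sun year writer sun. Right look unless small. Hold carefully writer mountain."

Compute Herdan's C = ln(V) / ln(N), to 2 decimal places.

0.94

N = 34, V = 28.
ln(V) = 3.332205, ln(N) = 3.526361
C = 3.332205 / 3.526361 = 0.94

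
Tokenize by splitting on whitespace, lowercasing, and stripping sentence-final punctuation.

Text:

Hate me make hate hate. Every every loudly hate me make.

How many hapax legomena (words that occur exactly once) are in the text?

1

Frequencies: hate:4, me:2, make:2, every:2, loudly:1
Hapax (freq=1): loudly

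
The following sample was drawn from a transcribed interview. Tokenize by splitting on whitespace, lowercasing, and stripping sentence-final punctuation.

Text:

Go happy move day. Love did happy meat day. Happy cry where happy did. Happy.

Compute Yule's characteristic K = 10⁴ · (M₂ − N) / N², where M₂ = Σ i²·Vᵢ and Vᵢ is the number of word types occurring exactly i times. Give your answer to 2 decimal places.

1066.67

Frequencies: happy:5, day:2, did:2, go:1, move:1, love:1, meat:1, cry:1, where:1
N = 15. Frequency spectrum: V_1=6, V_2=2, V_5=1
M₂ = 1²·6 + 2²·2 + 5²·1 = 39
K = 10000 × (39 − 15) / 15² = 1066.67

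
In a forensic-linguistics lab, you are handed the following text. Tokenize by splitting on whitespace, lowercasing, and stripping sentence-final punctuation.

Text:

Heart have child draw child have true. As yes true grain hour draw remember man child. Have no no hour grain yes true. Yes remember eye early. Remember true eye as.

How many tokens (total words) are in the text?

31

Tokens: heart, have, child, draw, child, have, true, as, yes, true, grain, hour, draw, remember, man, child, have, no, no, hour, grain, yes, true, yes, remember, eye, early, remember, true, eye, as
N = 31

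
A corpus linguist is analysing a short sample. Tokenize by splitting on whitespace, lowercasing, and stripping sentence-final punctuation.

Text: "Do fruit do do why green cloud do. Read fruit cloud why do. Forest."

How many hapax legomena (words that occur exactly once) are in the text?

Frequencies: do:5, fruit:2, why:2, cloud:2, green:1, read:1, forest:1
Hapax (freq=1): forest, green, read

3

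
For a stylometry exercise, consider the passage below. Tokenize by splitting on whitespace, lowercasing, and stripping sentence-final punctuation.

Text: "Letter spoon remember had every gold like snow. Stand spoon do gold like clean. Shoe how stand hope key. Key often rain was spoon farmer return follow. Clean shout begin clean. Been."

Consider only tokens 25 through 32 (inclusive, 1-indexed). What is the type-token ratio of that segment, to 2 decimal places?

0.88

Segment tokens 25–32: farmer, return, follow, clean, shout, begin, clean, been
Segment N = 8, segment V = 7.
TTR = 7 / 8 = 0.88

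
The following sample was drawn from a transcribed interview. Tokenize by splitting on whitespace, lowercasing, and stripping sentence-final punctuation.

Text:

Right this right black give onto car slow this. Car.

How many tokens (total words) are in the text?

Tokens: right, this, right, black, give, onto, car, slow, this, car
N = 10

10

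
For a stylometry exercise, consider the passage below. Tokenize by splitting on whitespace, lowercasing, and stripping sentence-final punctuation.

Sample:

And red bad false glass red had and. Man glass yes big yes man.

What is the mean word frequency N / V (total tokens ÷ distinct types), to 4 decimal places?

1.5556

N = 14 tokens, V = 9 types.
Mean frequency = N / V = 14 / 9 = 1.5556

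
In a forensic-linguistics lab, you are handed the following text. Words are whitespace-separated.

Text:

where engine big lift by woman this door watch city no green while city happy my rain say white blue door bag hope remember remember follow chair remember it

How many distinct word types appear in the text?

25

Distinct types: {bag, big, blue, by, chair, city, door, engine, follow, green, happy, hope, it, lift, my, no, rain, remember, say, this, watch, where, while, white, woman}
V = 25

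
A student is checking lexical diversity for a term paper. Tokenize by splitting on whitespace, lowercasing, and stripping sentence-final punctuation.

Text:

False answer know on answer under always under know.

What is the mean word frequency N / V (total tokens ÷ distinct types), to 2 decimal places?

N = 9 tokens, V = 6 types.
Mean frequency = N / V = 9 / 6 = 1.50

1.50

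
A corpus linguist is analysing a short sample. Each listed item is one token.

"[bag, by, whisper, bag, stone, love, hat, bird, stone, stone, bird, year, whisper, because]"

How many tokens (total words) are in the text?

Tokens: bag, by, whisper, bag, stone, love, hat, bird, stone, stone, bird, year, whisper, because
N = 14

14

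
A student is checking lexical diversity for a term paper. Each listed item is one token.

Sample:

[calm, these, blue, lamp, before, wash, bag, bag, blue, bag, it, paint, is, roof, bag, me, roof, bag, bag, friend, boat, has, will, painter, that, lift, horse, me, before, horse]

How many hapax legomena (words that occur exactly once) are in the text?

14

Frequencies: bag:6, blue:2, before:2, roof:2, me:2, horse:2, calm:1, these:1, lamp:1, wash:1, it:1, paint:1, is:1, friend:1, boat:1, has:1, will:1, painter:1, that:1, lift:1
Hapax (freq=1): boat, calm, friend, has, is, it, lamp, lift, paint, painter, that, these, wash, will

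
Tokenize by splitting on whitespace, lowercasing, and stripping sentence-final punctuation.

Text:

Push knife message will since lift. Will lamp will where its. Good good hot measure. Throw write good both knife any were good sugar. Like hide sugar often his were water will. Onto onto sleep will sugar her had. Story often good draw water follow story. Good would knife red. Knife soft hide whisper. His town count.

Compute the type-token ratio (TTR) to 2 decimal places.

0.63

N = 57 tokens, V = 36 types.
TTR = V / N = 36 / 57 = 0.63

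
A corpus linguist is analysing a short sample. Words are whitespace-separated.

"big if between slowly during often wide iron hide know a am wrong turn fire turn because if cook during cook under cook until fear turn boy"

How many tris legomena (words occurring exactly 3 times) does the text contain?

Frequencies: turn:3, cook:3, if:2, during:2, big:1, between:1, slowly:1, often:1, wide:1, iron:1, hide:1, know:1, a:1, am:1, wrong:1, fire:1, because:1, under:1, until:1, fear:1, … (1 more, each freq 1)
Words with frequency 3: cook, turn

2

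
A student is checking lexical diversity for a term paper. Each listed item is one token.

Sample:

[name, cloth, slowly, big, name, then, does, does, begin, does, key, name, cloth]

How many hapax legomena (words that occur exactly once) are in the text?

Frequencies: name:3, does:3, cloth:2, slowly:1, big:1, then:1, begin:1, key:1
Hapax (freq=1): begin, big, key, slowly, then

5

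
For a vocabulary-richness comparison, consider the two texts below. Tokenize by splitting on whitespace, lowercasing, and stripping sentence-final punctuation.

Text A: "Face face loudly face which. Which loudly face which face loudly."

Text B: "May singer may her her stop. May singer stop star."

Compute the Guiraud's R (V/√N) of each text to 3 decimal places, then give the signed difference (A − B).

-0.676

A: V=3, N=11, R=0.905
B: V=5, N=10, R=1.581
Difference = 0.905 − 1.581 = -0.676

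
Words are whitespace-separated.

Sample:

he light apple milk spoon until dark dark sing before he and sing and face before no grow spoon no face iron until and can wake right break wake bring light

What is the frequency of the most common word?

3

Frequencies: and:3, he:2, light:2, spoon:2, until:2, dark:2, sing:2, before:2, face:2, no:2, wake:2, apple:1, milk:1, grow:1, iron:1, can:1, right:1, break:1, bring:1
Most common: 'and' with frequency 3.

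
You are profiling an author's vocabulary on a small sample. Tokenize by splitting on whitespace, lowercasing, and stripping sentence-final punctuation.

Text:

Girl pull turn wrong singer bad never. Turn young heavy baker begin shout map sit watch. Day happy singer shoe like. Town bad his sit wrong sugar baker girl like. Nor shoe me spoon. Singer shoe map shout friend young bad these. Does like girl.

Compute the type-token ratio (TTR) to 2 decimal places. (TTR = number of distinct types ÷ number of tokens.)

0.62

N = 45 tokens, V = 28 types.
TTR = V / N = 28 / 45 = 0.62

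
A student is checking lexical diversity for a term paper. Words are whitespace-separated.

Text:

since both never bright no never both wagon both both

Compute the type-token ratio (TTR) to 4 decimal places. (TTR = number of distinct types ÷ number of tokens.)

0.6000

N = 10 tokens, V = 6 types.
TTR = V / N = 6 / 10 = 0.6000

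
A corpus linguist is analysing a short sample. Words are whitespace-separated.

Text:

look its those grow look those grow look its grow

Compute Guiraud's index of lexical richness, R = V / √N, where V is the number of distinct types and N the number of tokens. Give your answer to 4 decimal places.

N = 10, V = 4.
√N = 3.162278
R = 4 / 3.162278 = 1.2649

1.2649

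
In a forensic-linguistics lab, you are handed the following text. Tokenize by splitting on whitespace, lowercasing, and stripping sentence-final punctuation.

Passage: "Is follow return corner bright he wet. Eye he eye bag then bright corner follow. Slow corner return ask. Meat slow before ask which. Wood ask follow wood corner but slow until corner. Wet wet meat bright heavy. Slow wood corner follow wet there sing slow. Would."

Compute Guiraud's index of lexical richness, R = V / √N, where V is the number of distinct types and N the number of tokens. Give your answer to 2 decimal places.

3.21

N = 47, V = 22.
√N = 6.855655
R = 22 / 6.855655 = 3.21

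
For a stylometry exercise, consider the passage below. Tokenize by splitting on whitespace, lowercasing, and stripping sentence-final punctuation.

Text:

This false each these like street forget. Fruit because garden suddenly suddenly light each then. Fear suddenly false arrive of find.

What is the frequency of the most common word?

3

Frequencies: suddenly:3, false:2, each:2, this:1, these:1, like:1, street:1, forget:1, fruit:1, because:1, garden:1, light:1, then:1, fear:1, arrive:1, of:1, find:1
Most common: 'suddenly' with frequency 3.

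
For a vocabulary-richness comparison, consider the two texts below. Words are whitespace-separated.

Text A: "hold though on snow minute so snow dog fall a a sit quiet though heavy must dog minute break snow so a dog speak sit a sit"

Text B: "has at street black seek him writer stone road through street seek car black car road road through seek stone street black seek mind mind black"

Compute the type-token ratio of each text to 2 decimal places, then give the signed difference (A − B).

TTR(A) = 15/27 = 0.56
TTR(B) = 12/26 = 0.46
Difference = 0.56 − 0.46 = 0.10

0.10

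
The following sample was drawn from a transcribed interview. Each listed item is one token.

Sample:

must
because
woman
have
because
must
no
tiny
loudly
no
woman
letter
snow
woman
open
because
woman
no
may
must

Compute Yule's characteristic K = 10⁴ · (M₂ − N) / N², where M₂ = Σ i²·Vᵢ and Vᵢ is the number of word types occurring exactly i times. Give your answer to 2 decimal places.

750.00

Frequencies: woman:4, must:3, because:3, no:3, have:1, tiny:1, loudly:1, letter:1, snow:1, open:1, may:1
N = 20. Frequency spectrum: V_1=7, V_3=3, V_4=1
M₂ = 1²·7 + 3²·3 + 4²·1 = 50
K = 10000 × (50 − 20) / 20² = 750.00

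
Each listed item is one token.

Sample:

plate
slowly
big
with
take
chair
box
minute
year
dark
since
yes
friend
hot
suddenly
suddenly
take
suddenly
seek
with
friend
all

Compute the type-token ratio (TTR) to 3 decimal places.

N = 22 tokens, V = 17 types.
TTR = V / N = 17 / 22 = 0.773

0.773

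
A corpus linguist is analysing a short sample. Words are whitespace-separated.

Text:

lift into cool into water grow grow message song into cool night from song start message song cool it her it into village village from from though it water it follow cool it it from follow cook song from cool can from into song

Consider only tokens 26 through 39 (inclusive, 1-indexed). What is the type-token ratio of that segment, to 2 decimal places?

Segment tokens 26–39: from, though, it, water, it, follow, cool, it, it, from, follow, cook, song, from
Segment N = 14, segment V = 8.
TTR = 8 / 14 = 0.57

0.57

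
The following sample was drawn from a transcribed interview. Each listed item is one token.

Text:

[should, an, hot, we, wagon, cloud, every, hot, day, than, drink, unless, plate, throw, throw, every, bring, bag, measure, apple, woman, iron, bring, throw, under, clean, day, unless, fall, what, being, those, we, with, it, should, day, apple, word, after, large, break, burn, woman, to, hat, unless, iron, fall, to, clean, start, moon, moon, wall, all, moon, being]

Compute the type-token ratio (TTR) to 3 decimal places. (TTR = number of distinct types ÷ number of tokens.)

N = 58 tokens, V = 38 types.
TTR = V / N = 38 / 58 = 0.655

0.655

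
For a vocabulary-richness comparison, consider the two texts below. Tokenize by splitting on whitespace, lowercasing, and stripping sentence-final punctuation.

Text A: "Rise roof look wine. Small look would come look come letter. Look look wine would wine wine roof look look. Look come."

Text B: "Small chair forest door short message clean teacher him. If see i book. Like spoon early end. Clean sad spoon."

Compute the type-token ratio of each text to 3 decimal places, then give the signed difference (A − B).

TTR(A) = 8/22 = 0.364
TTR(B) = 18/20 = 0.900
Difference = 0.364 − 0.900 = -0.536

-0.536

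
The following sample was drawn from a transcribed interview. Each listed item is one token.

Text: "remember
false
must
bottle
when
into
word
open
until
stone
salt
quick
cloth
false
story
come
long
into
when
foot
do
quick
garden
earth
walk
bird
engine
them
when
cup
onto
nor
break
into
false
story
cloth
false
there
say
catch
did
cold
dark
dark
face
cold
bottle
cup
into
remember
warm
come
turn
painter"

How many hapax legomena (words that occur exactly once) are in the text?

Frequencies: false:4, into:4, when:3, remember:2, bottle:2, quick:2, cloth:2, story:2, come:2, cup:2, cold:2, dark:2, must:1, word:1, open:1, until:1, stone:1, salt:1, long:1, foot:1, … (18 more, each freq 1)
Hapax (freq=1): bird, break, catch, did, do, earth, engine, face, foot, garden, long, must, nor, onto, open, painter, salt, say, stone, them, there, turn, until, walk, warm, word

26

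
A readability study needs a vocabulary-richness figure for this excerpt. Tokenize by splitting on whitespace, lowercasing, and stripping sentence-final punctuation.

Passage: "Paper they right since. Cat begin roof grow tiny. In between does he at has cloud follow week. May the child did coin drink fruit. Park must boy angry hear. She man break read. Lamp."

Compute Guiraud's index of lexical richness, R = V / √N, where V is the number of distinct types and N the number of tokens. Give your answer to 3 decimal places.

5.916

N = 35, V = 35.
√N = 5.916080
R = 35 / 5.916080 = 5.916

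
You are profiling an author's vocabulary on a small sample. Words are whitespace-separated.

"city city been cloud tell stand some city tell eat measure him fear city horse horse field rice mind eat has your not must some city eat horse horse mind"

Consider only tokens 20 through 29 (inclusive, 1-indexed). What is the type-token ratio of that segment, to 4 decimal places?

Segment tokens 20–29: eat, has, your, not, must, some, city, eat, horse, horse
Segment N = 10, segment V = 8.
TTR = 8 / 10 = 0.8000

0.8000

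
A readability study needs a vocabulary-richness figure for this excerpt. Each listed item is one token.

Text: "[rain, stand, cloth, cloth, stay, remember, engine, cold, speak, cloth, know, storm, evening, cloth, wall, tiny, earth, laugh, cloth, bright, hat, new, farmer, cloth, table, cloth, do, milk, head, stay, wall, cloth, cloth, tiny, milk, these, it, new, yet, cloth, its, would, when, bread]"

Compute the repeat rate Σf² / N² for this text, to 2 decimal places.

0.07

Frequencies: cloth:10, stay:2, wall:2, tiny:2, new:2, milk:2, rain:1, stand:1, remember:1, engine:1, cold:1, speak:1, know:1, storm:1, evening:1, earth:1, laugh:1, bright:1, hat:1, farmer:1, … (10 more, each freq 1)
Σf² = 144; N² = 1936
Repeat rate = 144 / 1936 = 0.07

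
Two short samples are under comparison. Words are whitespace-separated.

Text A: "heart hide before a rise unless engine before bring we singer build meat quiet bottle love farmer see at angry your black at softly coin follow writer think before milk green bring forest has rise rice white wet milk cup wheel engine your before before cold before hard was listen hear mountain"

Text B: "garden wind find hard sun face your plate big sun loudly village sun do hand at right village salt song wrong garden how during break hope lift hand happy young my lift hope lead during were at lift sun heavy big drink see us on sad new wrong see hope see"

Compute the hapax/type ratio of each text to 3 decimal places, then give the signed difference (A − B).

A: hapax=34, V=41, ratio=0.829
B: hapax=24, V=35, ratio=0.686
Difference = 0.829 − 0.686 = 0.143

0.143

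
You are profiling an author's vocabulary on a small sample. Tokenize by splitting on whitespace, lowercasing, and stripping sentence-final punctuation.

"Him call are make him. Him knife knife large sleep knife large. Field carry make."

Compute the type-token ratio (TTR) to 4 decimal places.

N = 15 tokens, V = 9 types.
TTR = V / N = 9 / 15 = 0.6000

0.6000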